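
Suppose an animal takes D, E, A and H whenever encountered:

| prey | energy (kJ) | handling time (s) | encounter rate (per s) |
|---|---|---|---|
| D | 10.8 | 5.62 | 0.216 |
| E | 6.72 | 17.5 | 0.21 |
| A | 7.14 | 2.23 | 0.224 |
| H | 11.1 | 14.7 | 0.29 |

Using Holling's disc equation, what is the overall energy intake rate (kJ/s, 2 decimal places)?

0.80 kJ/s

R = Σλ_iE_i / (1 + Σλ_ih_i)
Numerator: 0.216×10.8 + 0.21×6.72 + 0.224×7.14 + 0.29×11.1 = 8.562
Denominator: 1 + 0.216×5.62 + 0.21×17.5 + 0.224×2.23 + 0.29×14.7 = 10.65
R = 8.562/10.65 = 0.8039 kJ/s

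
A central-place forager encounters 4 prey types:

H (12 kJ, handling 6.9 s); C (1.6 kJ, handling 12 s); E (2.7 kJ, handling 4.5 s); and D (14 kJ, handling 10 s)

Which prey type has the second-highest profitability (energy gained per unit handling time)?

In descending order of E/h:
H: 12/6.9 = 1.74 kJ/s
D: 14/10 = 1.4 kJ/s
E: 2.7/4.5 = 0.6 kJ/s
C: 1.6/12 = 0.133 kJ/s

D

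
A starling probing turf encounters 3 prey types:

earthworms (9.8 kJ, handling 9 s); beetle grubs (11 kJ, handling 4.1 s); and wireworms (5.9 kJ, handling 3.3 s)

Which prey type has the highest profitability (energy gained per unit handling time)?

beetle grubs

Profitability E/h (kJ/s): earthworms = 9.8/9 = 1.09, beetle grubs = 11/4.1 = 2.68, wireworms = 5.9/3.3 = 1.79.
Ranked: beetle grubs > wireworms > earthworms.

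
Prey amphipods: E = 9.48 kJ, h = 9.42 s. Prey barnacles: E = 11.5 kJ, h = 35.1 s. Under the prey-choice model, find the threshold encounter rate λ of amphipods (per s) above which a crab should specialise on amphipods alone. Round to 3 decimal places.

0.051 per s

At the threshold, the rate on amphipods alone equals the profitability of barnacles: λ·9.48/(1 + λ·9.42) = 11.5/35.1 = 0.3276.
Rearranging, λ(9.48 − 0.3276×9.42) = 0.3276, so λ = 0.3276/6.394 = 0.05124 per s.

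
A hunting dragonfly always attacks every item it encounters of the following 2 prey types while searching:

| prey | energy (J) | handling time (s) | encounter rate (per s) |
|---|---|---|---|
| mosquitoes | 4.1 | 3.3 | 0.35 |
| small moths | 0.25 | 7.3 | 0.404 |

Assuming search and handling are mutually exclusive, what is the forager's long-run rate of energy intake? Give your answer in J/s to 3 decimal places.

0.301 J/s

Energy encountered per unit search time: 0.35×4.1 + 0.404×0.25 = 1.536 J/s.
Handling time per unit search time: 0.35×3.3 + 0.404×7.3 = 4.104.
Rate = 1.536/(1 + 4.104) = 0.3009 J/s.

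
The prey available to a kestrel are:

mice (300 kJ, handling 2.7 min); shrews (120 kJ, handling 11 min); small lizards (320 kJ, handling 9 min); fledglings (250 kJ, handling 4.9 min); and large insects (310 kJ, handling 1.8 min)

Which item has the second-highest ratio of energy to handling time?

Profitability E/h (kJ/min): mice = 300/2.7 = 111, shrews = 120/11 = 10.9, small lizards = 320/9 = 35.6, fledglings = 250/4.9 = 51, large insects = 310/1.8 = 172.
Ranked: large insects > mice > fledglings > small lizards > shrews.

mice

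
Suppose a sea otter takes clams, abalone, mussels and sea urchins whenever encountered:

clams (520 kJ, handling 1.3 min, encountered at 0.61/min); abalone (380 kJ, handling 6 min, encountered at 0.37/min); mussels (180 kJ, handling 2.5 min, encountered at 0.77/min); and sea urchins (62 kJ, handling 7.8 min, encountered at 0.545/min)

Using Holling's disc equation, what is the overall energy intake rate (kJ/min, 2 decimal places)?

R = (0.61×520 + 0.37×380 + 0.77×180 + 0.545×62) / (1 + 0.61×1.3 + 0.37×6 + 0.77×2.5 + 0.545×7.8) = 630.2/10.19 = 61.85 kJ/min.

61.85 kJ/min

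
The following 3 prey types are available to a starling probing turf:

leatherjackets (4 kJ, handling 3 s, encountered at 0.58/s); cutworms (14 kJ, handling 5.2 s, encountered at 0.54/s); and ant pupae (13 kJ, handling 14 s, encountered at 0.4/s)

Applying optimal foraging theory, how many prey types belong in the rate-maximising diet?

1

Rank by E/h (kJ/s): cutworms 2.69, leatherjackets 1.33, ant pupae 0.929. Include each in turn until the next type's E/h falls below the running intake rate.
Rate on top 1: 1.985. leatherjackets: 1.33 < 1.985 → exclude; stop.
Optimal diet: cutworms — 1 of 3 types.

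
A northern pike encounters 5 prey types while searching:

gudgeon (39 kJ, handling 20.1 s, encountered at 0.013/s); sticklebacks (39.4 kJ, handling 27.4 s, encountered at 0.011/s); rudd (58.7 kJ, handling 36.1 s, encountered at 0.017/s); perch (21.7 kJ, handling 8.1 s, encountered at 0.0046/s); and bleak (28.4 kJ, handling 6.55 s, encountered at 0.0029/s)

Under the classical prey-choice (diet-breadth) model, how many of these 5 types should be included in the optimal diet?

E/h in descending order: bleak 4.34, perch 2.68, gudgeon 1.94, rudd 1.63, sticklebacks 1.44 kJ/s. The optimal diet is the largest prefix of this list for which every included type satisfies E_i/h_i > R on the types above it.
Rate on top 1: 0.08082. perch: 2.68 > 0.08082 → include.
Rate on top 2: 0.1725. gudgeon: 1.94 > 0.1725 → include.
Rate on top 3: 0.5231. rudd: 1.63 > 0.5231 → include.
Rate on top 4: 0.8736. sticklebacks: 1.44 > 0.8736 → include.
Optimal diet: bleak, perch, gudgeon, rudd, sticklebacks — 5 of 5 types.

5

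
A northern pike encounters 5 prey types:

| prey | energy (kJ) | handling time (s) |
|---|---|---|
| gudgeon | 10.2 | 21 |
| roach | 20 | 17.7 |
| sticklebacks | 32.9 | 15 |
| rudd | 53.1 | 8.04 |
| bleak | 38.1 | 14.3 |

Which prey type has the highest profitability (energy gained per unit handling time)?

In descending order of E/h:
rudd: 53.1/8.04 = 6.6 kJ/s
bleak: 38.1/14.3 = 2.66 kJ/s
sticklebacks: 32.9/15 = 2.19 kJ/s
roach: 20/17.7 = 1.13 kJ/s
gudgeon: 10.2/21 = 0.486 kJ/s

rudd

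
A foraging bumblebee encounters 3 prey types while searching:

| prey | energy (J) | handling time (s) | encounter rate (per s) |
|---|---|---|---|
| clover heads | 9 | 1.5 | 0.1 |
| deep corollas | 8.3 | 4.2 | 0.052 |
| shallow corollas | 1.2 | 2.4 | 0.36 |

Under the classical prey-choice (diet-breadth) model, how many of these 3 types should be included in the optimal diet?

E/h in descending order: clover heads 6, deep corollas 1.98, shallow corollas 0.5 J/s. The optimal diet is the largest prefix of this list for which every included type satisfies E_i/h_i > R on the types above it.
Rate on top 1: 0.7826. deep corollas: 1.98 > 0.7826 → include.
Rate on top 2: 0.9731. shallow corollas: 0.5 < 0.9731 → exclude; stop.
Optimal diet: clover heads, deep corollas — 2 of 3 types.

2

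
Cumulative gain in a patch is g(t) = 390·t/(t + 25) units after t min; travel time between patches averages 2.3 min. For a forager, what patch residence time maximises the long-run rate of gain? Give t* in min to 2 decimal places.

7.58 min

By the marginal value theorem, leave when the instantaneous gain rate g'(t) equals the habitat-wide average g(t)/(T + t).
g'(t) = 390·25/(t + 25)². Setting 390·25/(t+25)² = 390t/[(t+25)(2.3+t)] gives 25(2.3+t) = t(t+25), so t² = 25×2.3 = 57.5.
t* = √57.5 = 7.583 min.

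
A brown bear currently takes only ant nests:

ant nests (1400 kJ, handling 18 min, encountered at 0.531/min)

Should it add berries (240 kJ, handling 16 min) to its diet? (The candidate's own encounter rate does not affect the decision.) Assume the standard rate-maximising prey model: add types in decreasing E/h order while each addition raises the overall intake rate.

Current rate: (0.531×1400)/(1 + 0.531×18) = 70.41 kJ/min.
berries: E/h = 240/16 = 15 kJ/min.
Since 15 < R, time spent handling berries is better spent searching.

No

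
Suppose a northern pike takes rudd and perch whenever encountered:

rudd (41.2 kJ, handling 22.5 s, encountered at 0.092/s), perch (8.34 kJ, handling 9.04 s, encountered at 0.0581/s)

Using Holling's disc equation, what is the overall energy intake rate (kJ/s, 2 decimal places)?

1.19 kJ/s

Energy encountered per unit search time: 0.092×41.2 + 0.0581×8.34 = 4.275 kJ/s.
Handling time per unit search time: 0.092×22.5 + 0.0581×9.04 = 2.595.
Rate = 4.275/(1 + 2.595) = 1.189 kJ/s.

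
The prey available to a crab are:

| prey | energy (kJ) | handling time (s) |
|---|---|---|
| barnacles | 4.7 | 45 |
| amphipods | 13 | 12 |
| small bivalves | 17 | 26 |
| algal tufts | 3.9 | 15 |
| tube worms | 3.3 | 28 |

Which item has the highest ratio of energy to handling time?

In descending order of E/h:
amphipods: 13/12 = 1.08 kJ/s
small bivalves: 17/26 = 0.654 kJ/s
algal tufts: 3.9/15 = 0.26 kJ/s
tube worms: 3.3/28 = 0.118 kJ/s
barnacles: 4.7/45 = 0.104 kJ/s

amphipods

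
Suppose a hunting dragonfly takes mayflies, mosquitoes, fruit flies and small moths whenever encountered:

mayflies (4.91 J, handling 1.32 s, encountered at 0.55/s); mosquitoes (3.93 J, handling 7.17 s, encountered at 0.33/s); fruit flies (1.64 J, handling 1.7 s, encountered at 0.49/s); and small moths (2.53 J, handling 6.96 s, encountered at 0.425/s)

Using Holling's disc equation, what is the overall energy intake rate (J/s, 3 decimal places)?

0.745 J/s

R = (0.55×4.91 + 0.33×3.93 + 0.49×1.64 + 0.425×2.53) / (1 + 0.55×1.32 + 0.33×7.17 + 0.49×1.7 + 0.425×6.96) = 5.876/7.883 = 0.7454 J/s.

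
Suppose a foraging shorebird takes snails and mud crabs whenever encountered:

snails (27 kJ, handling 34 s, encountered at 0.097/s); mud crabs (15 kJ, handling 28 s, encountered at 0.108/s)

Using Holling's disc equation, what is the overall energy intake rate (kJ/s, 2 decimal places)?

0.58 kJ/s

R = Σλ_iE_i / (1 + Σλ_ih_i)
Numerator: 0.097×27 + 0.108×15 = 4.239
Denominator: 1 + 0.097×34 + 0.108×28 = 7.322
R = 4.239/7.322 = 0.5789 kJ/s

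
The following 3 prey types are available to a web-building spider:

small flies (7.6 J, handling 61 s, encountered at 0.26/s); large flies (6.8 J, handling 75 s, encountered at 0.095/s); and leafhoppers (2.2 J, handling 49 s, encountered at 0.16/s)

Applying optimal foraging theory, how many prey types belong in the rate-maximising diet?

Rank by E/h (J/s): small flies 0.125, large flies 0.0907, leafhoppers 0.0449. Include each in turn until the next type's E/h falls below the running intake rate.
Rate on top 1: 0.1172. large flies: 0.0907 < 0.1172 → exclude; stop.
Optimal diet: small flies — 1 of 3 types.

1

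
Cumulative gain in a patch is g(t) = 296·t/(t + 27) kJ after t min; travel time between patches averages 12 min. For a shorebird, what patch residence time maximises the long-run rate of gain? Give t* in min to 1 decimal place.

18.0 min

By the marginal value theorem, leave when the instantaneous gain rate g'(t) equals the habitat-wide average g(t)/(T + t).
g'(t) = 296·27/(t + 27)². Setting 296·27/(t+27)² = 296t/[(t+27)(12+t)] gives 27(12+t) = t(t+27), so t² = 27×12 = 324.
t* = √324 = 18 min.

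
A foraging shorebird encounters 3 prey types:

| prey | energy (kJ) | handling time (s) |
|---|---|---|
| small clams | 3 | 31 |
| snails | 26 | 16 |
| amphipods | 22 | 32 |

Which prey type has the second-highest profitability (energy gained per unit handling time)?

In descending order of E/h:
snails: 26/16 = 1.62 kJ/s
amphipods: 22/32 = 0.688 kJ/s
small clams: 3/31 = 0.0968 kJ/s

amphipods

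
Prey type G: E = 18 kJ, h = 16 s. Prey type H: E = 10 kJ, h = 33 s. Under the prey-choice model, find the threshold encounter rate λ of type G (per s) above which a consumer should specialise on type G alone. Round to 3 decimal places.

At the threshold, the rate on type G alone equals the profitability of type H: λ·18/(1 + λ·16) = 10/33 = 0.303.
Rearranging, λ(18 − 0.303×16) = 0.303, so λ = 0.303/13.15 = 0.02304 per s.

0.023 per s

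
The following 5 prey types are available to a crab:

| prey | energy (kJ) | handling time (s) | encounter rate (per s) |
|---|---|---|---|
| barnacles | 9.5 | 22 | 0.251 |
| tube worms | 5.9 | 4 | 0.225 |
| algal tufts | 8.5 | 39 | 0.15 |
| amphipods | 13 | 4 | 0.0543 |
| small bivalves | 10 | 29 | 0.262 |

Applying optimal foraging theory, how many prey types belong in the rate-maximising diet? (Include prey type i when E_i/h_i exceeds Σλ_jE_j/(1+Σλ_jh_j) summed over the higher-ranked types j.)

E/h in descending order: amphipods 3.25, tube worms 1.48, barnacles 0.432, small bivalves 0.345, algal tufts 0.218 kJ/s. The optimal diet is the largest prefix of this list for which every included type satisfies E_i/h_i > R on the types above it.
Rate on top 1: 0.5799. tube worms: 1.48 > 0.5799 → include.
Rate on top 2: 0.9604. barnacles: 0.432 < 0.9604 → exclude; stop.
Optimal diet: amphipods, tube worms — 2 of 5 types.

2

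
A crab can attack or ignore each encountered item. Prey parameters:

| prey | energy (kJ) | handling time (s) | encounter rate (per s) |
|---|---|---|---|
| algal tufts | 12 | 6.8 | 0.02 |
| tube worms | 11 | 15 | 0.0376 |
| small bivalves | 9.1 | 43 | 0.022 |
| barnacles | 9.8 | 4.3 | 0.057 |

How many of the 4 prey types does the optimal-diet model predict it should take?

3

Profitabilities (E/h, kJ/s): barnacles 2.28, algal tufts 1.76, tube worms 0.733, small bivalves 0.212. Add prey in this order while the next type's profitability exceeds the intake rate on those already taken.
Rate on top 1: 0.4486. algal tufts: 1.76 > 0.4486 → include.
Rate on top 2: 0.5782. tube worms: 0.733 > 0.5782 → include.
Rate on top 3: 0.6232. small bivalves: 0.212 < 0.6232 → exclude; stop.
Optimal diet: barnacles, algal tufts, tube worms — 3 of 4 types.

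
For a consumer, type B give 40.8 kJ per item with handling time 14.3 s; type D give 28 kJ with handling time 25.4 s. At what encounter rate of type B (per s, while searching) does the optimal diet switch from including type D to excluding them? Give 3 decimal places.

0.044 per s

The zero-one rule: include type D iff E₂/h₂ > λE₁/(1+λh₁). Equality gives the switch point.
λE₁h₂ = E₂ + λE₂h₁ ⇒ λ = E₂/(E₁h₂ − E₂h₁) = 28/(1036 − 400.4) = 0.04403 per s.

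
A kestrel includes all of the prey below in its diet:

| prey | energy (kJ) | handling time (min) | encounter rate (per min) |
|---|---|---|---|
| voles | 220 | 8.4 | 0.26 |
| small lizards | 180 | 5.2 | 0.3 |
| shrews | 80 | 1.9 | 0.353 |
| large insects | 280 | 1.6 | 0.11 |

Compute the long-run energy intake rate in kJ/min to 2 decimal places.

Energy encountered per unit search time: 0.26×220 + 0.3×180 + 0.353×80 + 0.11×280 = 170.2 kJ/min.
Handling time per unit search time: 0.26×8.4 + 0.3×5.2 + 0.353×1.9 + 0.11×1.6 = 4.591.
Rate = 170.2/(1 + 4.591) = 30.45 kJ/min.

30.45 kJ/min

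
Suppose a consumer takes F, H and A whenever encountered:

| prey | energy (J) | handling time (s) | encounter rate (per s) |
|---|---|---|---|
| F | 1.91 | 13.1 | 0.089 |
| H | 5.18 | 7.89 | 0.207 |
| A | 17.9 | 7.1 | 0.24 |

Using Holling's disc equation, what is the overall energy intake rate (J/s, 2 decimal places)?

R = (0.089×1.91 + 0.207×5.18 + 0.24×17.9) / (1 + 0.089×13.1 + 0.207×7.89 + 0.24×7.1) = 5.538/5.503 = 1.006 J/s.

1.01 J/s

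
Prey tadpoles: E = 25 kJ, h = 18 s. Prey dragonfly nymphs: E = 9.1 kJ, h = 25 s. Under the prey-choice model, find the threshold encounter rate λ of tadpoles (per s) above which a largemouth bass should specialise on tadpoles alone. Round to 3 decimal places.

The zero-one rule: include dragonfly nymphs iff E₂/h₂ > λE₁/(1+λh₁). Equality gives the switch point.
λE₁h₂ = E₂ + λE₂h₁ ⇒ λ = E₂/(E₁h₂ − E₂h₁) = 9.1/(625 − 163.8) = 0.01973 per s.

0.020 per s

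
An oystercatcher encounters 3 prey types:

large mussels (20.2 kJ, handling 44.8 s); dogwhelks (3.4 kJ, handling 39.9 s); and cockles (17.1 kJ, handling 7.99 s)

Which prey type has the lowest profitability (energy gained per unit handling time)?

Profitability E/h (kJ/s): large mussels = 20.2/44.8 = 0.451, dogwhelks = 3.4/39.9 = 0.0852, cockles = 17.1/7.99 = 2.14.
Ranked: cockles > large mussels > dogwhelks.

dogwhelks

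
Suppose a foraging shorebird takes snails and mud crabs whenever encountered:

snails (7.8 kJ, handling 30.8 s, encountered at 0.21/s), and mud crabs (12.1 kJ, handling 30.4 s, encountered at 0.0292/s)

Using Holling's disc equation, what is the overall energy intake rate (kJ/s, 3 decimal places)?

0.238 kJ/s

Energy encountered per unit search time: 0.21×7.8 + 0.0292×12.1 = 1.991 kJ/s.
Handling time per unit search time: 0.21×30.8 + 0.0292×30.4 = 7.356.
Rate = 1.991/(1 + 7.356) = 0.2383 kJ/s.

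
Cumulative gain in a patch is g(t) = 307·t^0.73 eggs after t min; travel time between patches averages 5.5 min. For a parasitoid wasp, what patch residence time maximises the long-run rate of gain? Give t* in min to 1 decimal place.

Maximise g(t)/(T+t): set derivative to zero → g'(t)(T+t) = g(t).
g'(t) = 0.73·307·t^-0.27. Setting 0.73·307·t^-0.27 = 307·t^0.73/(5.5+t) gives 0.73(5.5+t) = t, so 0.27·t = 0.73×5.5.
t* = 0.73×5.5/0.27 = 14.87 min.

14.9 min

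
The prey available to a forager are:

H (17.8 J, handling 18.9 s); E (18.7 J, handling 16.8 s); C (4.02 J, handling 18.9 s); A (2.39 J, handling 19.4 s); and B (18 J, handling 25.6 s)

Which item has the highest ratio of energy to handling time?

E

In descending order of E/h:
E: 18.7/16.8 = 1.11 J/s
H: 17.8/18.9 = 0.942 J/s
B: 18/25.6 = 0.703 J/s
C: 4.02/18.9 = 0.213 J/s
A: 2.39/19.4 = 0.123 J/s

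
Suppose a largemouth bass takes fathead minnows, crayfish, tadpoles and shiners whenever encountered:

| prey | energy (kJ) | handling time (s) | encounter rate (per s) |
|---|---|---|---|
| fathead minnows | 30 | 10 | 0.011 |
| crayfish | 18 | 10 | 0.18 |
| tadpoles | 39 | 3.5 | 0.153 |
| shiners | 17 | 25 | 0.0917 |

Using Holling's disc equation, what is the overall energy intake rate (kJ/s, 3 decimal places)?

1.934 kJ/s

Energy encountered per unit search time: 0.011×30 + 0.18×18 + 0.153×39 + 0.0917×17 = 11.1 kJ/s.
Handling time per unit search time: 0.011×10 + 0.18×10 + 0.153×3.5 + 0.0917×25 = 4.738.
Rate = 11.1/(1 + 4.738) = 1.934 kJ/s.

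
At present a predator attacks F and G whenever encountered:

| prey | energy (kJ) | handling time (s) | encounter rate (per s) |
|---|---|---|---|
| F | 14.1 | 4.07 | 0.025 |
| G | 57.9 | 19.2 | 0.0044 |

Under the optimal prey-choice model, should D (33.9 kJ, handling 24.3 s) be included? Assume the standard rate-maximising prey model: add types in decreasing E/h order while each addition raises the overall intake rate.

Current rate: (0.025×14.1 + 0.0044×57.9)/(1 + 0.025×4.07 + 0.0044×19.2) = 0.5119 kJ/s.
Profitability of D: 33.9/24.3 = 1.395 kJ/s.
Since 1.395 > R, including D increases the long-run rate.

Yes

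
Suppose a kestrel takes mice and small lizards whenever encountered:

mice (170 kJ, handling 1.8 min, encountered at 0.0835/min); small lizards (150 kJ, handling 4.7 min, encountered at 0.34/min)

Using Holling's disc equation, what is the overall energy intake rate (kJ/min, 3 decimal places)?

R = Σλ_iE_i / (1 + Σλ_ih_i)
Numerator: 0.0835×170 + 0.34×150 = 65.2
Denominator: 1 + 0.0835×1.8 + 0.34×4.7 = 2.748
R = 65.2/2.748 = 23.72 kJ/min

23.722 kJ/min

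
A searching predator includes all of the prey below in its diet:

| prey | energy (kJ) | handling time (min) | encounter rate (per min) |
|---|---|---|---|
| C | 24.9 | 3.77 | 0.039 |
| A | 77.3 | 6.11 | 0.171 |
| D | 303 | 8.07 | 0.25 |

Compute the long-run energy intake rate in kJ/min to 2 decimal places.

21.37 kJ/min

R = (0.039×24.9 + 0.171×77.3 + 0.25×303) / (1 + 0.039×3.77 + 0.171×6.11 + 0.25×8.07) = 89.94/4.209 = 21.37 kJ/min.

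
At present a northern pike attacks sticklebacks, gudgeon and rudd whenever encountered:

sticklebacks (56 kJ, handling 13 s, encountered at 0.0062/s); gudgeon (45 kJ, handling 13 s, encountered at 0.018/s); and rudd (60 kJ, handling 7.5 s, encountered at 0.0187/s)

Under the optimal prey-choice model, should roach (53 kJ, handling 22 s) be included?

Yes

Intake rate on the current diet: R = (0.0062×56 + 0.018×45 + 0.0187×60) / (1 + 0.0062×13 + 0.018×13 + 0.0187×7.5) = 2.279/1.455 = 1.567 kJ/s.
Profitability of roach: 53/22 = 2.409 kJ/s.
2.409 > 1.567, so adding roach raises the average — include it.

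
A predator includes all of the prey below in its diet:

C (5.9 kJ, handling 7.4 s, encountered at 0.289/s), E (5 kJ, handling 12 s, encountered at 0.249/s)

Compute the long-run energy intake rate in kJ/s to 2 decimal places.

R = (0.289×5.9 + 0.249×5) / (1 + 0.289×7.4 + 0.249×12) = 2.95/6.127 = 0.4815 kJ/s.

0.48 kJ/s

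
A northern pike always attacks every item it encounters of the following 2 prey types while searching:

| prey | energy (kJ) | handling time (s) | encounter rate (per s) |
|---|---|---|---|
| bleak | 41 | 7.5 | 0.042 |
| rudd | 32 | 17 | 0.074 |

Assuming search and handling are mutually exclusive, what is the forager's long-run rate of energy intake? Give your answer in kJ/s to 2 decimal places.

1.59 kJ/s

R = (0.042×41 + 0.074×32) / (1 + 0.042×7.5 + 0.074×17) = 4.09/2.573 = 1.59 kJ/s.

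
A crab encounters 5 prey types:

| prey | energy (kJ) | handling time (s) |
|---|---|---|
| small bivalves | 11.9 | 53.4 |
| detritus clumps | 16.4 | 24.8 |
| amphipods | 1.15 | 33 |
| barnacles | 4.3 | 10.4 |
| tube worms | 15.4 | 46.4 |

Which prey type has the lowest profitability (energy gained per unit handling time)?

amphipods

In descending order of E/h:
detritus clumps: 16.4/24.8 = 0.661 kJ/s
barnacles: 4.3/10.4 = 0.413 kJ/s
tube worms: 15.4/46.4 = 0.332 kJ/s
small bivalves: 11.9/53.4 = 0.223 kJ/s
amphipods: 1.15/33 = 0.0348 kJ/s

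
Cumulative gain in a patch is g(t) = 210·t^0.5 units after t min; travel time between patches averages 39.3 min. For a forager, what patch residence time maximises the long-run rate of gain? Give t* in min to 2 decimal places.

By the marginal value theorem, leave when the instantaneous gain rate g'(t) equals the habitat-wide average g(t)/(T + t).
g'(t) = 0.5·210·t^-0.5. Setting 0.5·210·t^-0.5 = 210·t^0.5/(39.3+t) gives 0.5(39.3+t) = t, so 0.50·t = 0.5×39.3.
t* = 0.5×39.3/0.50 = 39.3 min.

39.30 min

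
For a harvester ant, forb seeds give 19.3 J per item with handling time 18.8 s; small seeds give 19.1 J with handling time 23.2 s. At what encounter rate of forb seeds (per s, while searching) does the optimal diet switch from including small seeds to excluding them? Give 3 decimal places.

At the threshold, the rate on forb seeds alone equals the profitability of small seeds: λ·19.3/(1 + λ·18.8) = 19.1/23.2 = 0.8233.
Rearranging, λ(19.3 − 0.8233×18.8) = 0.8233, so λ = 0.8233/3.822 = 0.2154 per s.

0.215 per s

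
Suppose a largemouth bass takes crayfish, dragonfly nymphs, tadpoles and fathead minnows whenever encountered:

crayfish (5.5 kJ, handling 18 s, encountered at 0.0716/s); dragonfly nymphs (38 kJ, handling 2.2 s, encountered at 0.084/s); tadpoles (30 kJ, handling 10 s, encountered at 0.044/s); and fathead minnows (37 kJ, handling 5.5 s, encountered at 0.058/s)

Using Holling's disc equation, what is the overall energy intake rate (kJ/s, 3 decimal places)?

2.181 kJ/s

Energy encountered per unit search time: 0.0716×5.5 + 0.084×38 + 0.044×30 + 0.058×37 = 7.052 kJ/s.
Handling time per unit search time: 0.0716×18 + 0.084×2.2 + 0.044×10 + 0.058×5.5 = 2.233.
Rate = 7.052/(1 + 2.233) = 2.181 kJ/s.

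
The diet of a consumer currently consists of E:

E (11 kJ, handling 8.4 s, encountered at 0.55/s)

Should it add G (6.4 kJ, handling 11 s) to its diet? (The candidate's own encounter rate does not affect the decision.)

On E alone, R = ΣλE/(1+Σλh) = 6.05/5.62 = 1.077 kJ/s.
G: E/h = 6.4/11 = 0.5818 kJ/s.
0.5818 < 1.077, so adding G would lower the average — exclude it.

No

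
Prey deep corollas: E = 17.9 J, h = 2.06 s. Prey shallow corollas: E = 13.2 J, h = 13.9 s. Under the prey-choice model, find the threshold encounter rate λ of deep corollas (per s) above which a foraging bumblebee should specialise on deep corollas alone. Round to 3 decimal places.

0.060 per s

The zero-one rule: include shallow corollas iff E₂/h₂ > λE₁/(1+λh₁). Equality gives the switch point.
λE₁h₂ = E₂ + λE₂h₁ ⇒ λ = E₂/(E₁h₂ − E₂h₁) = 13.2/(248.8 − 27.19) = 0.05956 per s.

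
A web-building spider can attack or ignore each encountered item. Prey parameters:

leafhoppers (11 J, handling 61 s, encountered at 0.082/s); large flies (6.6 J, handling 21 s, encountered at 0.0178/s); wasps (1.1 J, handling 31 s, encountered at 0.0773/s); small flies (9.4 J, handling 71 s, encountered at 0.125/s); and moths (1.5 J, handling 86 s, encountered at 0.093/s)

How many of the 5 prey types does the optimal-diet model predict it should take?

2

Rank by E/h (J/s): large flies 0.314, leafhoppers 0.18, small flies 0.132, wasps 0.0355, moths 0.0174. Include each in turn until the next type's E/h falls below the running intake rate.
Rate on top 1: 0.08551. leafhoppers: 0.18 > 0.08551 → include.
Rate on top 2: 0.1599. small flies: 0.132 < 0.1599 → exclude; stop.
Optimal diet: large flies, leafhoppers — 2 of 5 types.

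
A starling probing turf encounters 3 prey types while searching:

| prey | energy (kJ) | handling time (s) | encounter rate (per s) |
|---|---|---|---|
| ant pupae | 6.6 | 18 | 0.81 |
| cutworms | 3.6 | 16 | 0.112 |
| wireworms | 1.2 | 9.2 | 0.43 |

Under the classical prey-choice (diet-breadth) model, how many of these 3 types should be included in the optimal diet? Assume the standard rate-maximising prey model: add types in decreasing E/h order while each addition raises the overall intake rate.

1

Profitabilities (E/h, kJ/s): ant pupae 0.367, cutworms 0.225, wireworms 0.13. Add prey in this order while the next type's profitability exceeds the intake rate on those already taken.
Rate on top 1: 0.3431. cutworms: 0.225 < 0.3431 → exclude; stop.
Optimal diet: ant pupae — 1 of 3 types.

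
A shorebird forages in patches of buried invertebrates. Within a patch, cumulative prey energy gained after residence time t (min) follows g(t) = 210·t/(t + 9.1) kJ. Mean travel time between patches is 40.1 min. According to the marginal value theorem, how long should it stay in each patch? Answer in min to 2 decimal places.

Maximise g(t)/(T+t): set derivative to zero → g'(t)(T+t) = g(t).
g'(t) = 210·9.1/(t + 9.1)². Setting 210·9.1/(t+9.1)² = 210t/[(t+9.1)(40.1+t)] gives 9.1(40.1+t) = t(t+9.1), so t² = 9.1×40.1 = 364.9.
t* = √364.9 = 19.1 min.

19.10 min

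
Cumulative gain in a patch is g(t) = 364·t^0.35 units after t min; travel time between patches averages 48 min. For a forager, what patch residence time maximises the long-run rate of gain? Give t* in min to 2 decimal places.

Optimal t* satisfies g'(t*) = g(t*)/(T + t*).
g'(t) = 0.35·364·t^-0.65. Setting 0.35·364·t^-0.65 = 364·t^0.35/(48+t) gives 0.35(48+t) = t, so 0.65·t = 0.35×48.
t* = 0.35×48/0.65 = 25.85 min.

25.85 min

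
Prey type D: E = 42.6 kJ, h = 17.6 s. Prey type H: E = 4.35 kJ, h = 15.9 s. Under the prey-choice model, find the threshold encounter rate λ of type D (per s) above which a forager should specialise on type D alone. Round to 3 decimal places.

0.007 per s

At the threshold, the rate on type D alone equals the profitability of type H: λ·42.6/(1 + λ·17.6) = 4.35/15.9 = 0.2736.
Rearranging, λ(42.6 − 0.2736×17.6) = 0.2736, so λ = 0.2736/37.78 = 0.007241 per s.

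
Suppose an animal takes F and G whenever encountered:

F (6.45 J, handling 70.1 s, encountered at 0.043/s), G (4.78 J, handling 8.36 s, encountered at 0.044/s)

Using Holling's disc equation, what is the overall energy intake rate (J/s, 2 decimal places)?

0.11 J/s

Energy encountered per unit search time: 0.043×6.45 + 0.044×4.78 = 0.4877 J/s.
Handling time per unit search time: 0.043×70.1 + 0.044×8.36 = 3.382.
Rate = 0.4877/(1 + 3.382) = 0.1113 J/s.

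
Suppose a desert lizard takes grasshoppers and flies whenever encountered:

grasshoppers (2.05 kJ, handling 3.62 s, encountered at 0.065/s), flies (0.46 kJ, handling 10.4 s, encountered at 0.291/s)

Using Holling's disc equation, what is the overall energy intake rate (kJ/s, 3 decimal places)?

0.063 kJ/s

R = (0.065×2.05 + 0.291×0.46) / (1 + 0.065×3.62 + 0.291×10.4) = 0.2671/4.262 = 0.06268 kJ/s.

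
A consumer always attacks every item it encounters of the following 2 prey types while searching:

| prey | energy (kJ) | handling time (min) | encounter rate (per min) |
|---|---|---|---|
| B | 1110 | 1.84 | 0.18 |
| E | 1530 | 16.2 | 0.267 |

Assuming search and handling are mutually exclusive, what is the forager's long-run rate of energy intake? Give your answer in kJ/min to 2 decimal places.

107.54 kJ/min

R = Σλ_iE_i / (1 + Σλ_ih_i)
Numerator: 0.18×1110 + 0.267×1530 = 608.3
Denominator: 1 + 0.18×1.84 + 0.267×16.2 = 5.657
R = 608.3/5.657 = 107.5 kJ/min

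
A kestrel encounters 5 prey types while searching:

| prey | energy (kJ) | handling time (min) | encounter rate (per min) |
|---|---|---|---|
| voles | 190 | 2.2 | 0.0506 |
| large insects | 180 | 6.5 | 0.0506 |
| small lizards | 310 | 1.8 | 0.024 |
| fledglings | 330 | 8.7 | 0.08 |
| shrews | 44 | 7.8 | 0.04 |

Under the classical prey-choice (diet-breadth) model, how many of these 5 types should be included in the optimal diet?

4

E/h in descending order: small lizards 172, voles 86.4, fledglings 37.9, large insects 27.7, shrews 5.64 kJ/min. The optimal diet is the largest prefix of this list for which every included type satisfies E_i/h_i > R on the types above it.
Rate on top 1: 7.132. voles: 86.4 > 7.132 → include.
Rate on top 2: 14.77. fledglings: 37.9 > 14.77 → include.
Rate on top 3: 23.48. large insects: 27.7 > 23.48 → include.
Rate on top 4: 24.12. shrews: 5.64 < 24.12 → exclude; stop.
Optimal diet: small lizards, voles, fledglings, large insects — 4 of 5 types.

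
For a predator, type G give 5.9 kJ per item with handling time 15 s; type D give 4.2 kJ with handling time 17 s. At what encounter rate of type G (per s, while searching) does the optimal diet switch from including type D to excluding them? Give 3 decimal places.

Drop type D once their profitability E₂/h₂ falls below the rate achievable on type G alone: E₂/h₂ = λE₁/(1 + λh₁).
Solve for λ: λE₁h₂ = E₂(1 + λh₁) → λ(E₁h₂ − E₂h₁) = E₂ → λ = E₂/(E₁h₂ − E₂h₁).
λ = 4.2/(5.9×17 − 4.2×15) = 4.2/37.3 = 0.1126 per s.

0.113 per s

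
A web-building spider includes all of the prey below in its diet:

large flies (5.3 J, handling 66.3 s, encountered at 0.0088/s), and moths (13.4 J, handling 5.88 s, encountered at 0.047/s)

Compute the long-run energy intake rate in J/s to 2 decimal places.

0.36 J/s

Energy encountered per unit search time: 0.0088×5.3 + 0.047×13.4 = 0.6764 J/s.
Handling time per unit search time: 0.0088×66.3 + 0.047×5.88 = 0.8598.
Rate = 0.6764/(1 + 0.8598) = 0.3637 J/s.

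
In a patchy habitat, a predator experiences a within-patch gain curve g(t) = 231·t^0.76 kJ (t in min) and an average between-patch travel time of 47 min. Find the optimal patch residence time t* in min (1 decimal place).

By the marginal value theorem, leave when the instantaneous gain rate g'(t) equals the habitat-wide average g(t)/(T + t).
g'(t) = 0.76·231·t^-0.24. Setting 0.76·231·t^-0.24 = 231·t^0.76/(47+t) gives 0.76(47+t) = t, so 0.24·t = 0.76×47.
t* = 0.76×47/0.24 = 148.8 min.

148.8 min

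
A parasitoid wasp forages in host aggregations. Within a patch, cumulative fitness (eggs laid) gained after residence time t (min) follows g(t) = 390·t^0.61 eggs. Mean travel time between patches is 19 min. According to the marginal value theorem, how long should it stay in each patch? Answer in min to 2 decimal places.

By the marginal value theorem, leave when the instantaneous gain rate g'(t) equals the habitat-wide average g(t)/(T + t).
g'(t) = 0.61·390·t^-0.39. Setting 0.61·390·t^-0.39 = 390·t^0.61/(19+t) gives 0.61(19+t) = t, so 0.39·t = 0.61×19.
t* = 0.61×19/0.39 = 29.72 min.

29.72 min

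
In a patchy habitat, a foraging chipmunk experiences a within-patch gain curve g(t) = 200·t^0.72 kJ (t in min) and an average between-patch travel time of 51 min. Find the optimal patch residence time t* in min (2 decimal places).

131.14 min

Maximise g(t)/(T+t): set derivative to zero → g'(t)(T+t) = g(t).
g'(t) = 0.72·200·t^-0.28. Setting 0.72·200·t^-0.28 = 200·t^0.72/(51+t) gives 0.72(51+t) = t, so 0.28·t = 0.72×51.
t* = 0.72×51/0.28 = 131.1 min.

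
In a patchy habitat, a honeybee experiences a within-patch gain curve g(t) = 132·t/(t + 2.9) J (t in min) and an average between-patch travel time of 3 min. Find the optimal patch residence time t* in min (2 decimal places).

2.95 min

Maximise g(t)/(T+t): set derivative to zero → g'(t)(T+t) = g(t).
g'(t) = 132·2.9/(t + 2.9)². Setting 132·2.9/(t+2.9)² = 132t/[(t+2.9)(3+t)] gives 2.9(3+t) = t(t+2.9), so t² = 2.9×3 = 8.7.
t* = √8.7 = 2.95 min.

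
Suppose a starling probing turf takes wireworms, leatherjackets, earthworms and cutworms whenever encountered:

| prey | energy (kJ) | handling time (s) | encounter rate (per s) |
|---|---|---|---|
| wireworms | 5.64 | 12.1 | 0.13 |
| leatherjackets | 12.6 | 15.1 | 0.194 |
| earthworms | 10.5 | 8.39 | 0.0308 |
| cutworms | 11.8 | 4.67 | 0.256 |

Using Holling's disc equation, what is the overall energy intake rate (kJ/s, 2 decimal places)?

R = Σλ_iE_i / (1 + Σλ_ih_i)
Numerator: 0.13×5.64 + 0.194×12.6 + 0.0308×10.5 + 0.256×11.8 = 6.522
Denominator: 1 + 0.13×12.1 + 0.194×15.1 + 0.0308×8.39 + 0.256×4.67 = 6.956
R = 6.522/6.956 = 0.9375 kJ/s

0.94 kJ/s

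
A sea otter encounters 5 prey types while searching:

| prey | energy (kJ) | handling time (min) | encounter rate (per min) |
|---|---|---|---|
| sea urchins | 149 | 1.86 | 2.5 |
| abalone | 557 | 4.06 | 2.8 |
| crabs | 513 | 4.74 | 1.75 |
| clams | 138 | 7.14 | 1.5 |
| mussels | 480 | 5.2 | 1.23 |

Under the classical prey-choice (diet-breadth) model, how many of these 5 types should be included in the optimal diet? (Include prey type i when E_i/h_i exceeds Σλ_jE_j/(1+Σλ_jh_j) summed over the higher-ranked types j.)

Profitabilities (E/h, kJ/min): abalone 137, crabs 108, mussels 92.3, sea urchins 80.1, clams 19.3. Add prey in this order while the next type's profitability exceeds the intake rate on those already taken.
Rate on top 1: 126.1. crabs: 108 < 126.1 → exclude; stop.
Optimal diet: abalone — 1 of 5 types.

1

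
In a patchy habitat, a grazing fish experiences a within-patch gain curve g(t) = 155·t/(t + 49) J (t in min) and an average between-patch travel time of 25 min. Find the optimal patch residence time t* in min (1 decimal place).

By the marginal value theorem, leave when the instantaneous gain rate g'(t) equals the habitat-wide average g(t)/(T + t).
g'(t) = 155·49/(t + 49)². Setting 155·49/(t+49)² = 155t/[(t+49)(25+t)] gives 49(25+t) = t(t+49), so t² = 49×25 = 1225.
t* = √1225 = 35 min.

35.0 min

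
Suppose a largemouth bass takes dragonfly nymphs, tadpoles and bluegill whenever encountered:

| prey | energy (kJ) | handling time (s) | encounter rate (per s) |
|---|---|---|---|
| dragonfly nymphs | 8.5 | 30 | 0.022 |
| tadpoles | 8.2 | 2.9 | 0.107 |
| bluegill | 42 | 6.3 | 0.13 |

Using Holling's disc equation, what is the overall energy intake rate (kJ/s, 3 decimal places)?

Energy encountered per unit search time: 0.022×8.5 + 0.107×8.2 + 0.13×42 = 6.524 kJ/s.
Handling time per unit search time: 0.022×30 + 0.107×2.9 + 0.13×6.3 = 1.789.
Rate = 6.524/(1 + 1.789) = 2.339 kJ/s.

2.339 kJ/s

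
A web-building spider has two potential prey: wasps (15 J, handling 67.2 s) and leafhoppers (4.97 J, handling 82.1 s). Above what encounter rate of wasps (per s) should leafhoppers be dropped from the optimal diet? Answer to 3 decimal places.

Drop leafhoppers once their profitability E₂/h₂ falls below the rate achievable on wasps alone: E₂/h₂ = λE₁/(1 + λh₁).
Solve for λ: λE₁h₂ = E₂(1 + λh₁) → λ(E₁h₂ − E₂h₁) = E₂ → λ = E₂/(E₁h₂ − E₂h₁).
λ = 4.97/(15×82.1 − 4.97×67.2) = 4.97/897.5 = 0.005538 per s.

0.006 per s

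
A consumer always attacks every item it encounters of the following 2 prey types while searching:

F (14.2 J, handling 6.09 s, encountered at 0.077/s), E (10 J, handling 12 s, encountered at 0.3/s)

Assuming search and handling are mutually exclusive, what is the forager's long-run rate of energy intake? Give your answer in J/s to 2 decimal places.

0.81 J/s

R = Σλ_iE_i / (1 + Σλ_ih_i)
Numerator: 0.077×14.2 + 0.3×10 = 4.093
Denominator: 1 + 0.077×6.09 + 0.3×12 = 5.069
R = 4.093/5.069 = 0.8075 J/s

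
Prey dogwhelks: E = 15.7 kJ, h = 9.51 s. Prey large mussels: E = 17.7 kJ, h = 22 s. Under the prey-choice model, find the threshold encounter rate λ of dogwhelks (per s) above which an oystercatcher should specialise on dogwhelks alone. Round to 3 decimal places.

At the threshold, the rate on dogwhelks alone equals the profitability of large mussels: λ·15.7/(1 + λ·9.51) = 17.7/22 = 0.8045.
Rearranging, λ(15.7 − 0.8045×9.51) = 0.8045, so λ = 0.8045/8.049 = 0.09996 per s.

0.100 per s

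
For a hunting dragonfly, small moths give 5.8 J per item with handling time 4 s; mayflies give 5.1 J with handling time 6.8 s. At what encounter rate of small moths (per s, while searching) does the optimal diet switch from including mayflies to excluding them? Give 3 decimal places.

Drop mayflies once their profitability E₂/h₂ falls below the rate achievable on small moths alone: E₂/h₂ = λE₁/(1 + λh₁).
Solve for λ: λE₁h₂ = E₂(1 + λh₁) → λ(E₁h₂ − E₂h₁) = E₂ → λ = E₂/(E₁h₂ − E₂h₁).
λ = 5.1/(5.8×6.8 − 5.1×4) = 5.1/19.04 = 0.2679 per s.

0.268 per s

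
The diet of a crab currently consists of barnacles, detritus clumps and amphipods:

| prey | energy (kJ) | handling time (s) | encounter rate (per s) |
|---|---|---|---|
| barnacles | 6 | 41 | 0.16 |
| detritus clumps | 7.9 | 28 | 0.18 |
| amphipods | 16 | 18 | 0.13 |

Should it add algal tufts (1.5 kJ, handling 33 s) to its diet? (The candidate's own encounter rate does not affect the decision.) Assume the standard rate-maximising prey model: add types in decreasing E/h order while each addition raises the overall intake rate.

No

On barnacles, detritus clumps and amphipods alone, R = ΣλE/(1+Σλh) = 4.462/14.94 = 0.2987 kJ/s.
Profitability of algal tufts: 1.5/33 = 0.04545 kJ/s.
Since 0.04545 < R, time spent handling algal tufts is better spent searching.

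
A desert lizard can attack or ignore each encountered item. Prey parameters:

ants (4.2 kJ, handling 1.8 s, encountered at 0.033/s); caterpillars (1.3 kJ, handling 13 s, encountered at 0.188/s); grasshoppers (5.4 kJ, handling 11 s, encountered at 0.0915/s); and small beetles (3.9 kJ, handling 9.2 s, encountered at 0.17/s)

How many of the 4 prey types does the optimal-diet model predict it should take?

3

Rank by E/h (kJ/s): ants 2.33, grasshoppers 0.491, small beetles 0.424, caterpillars 0.1. Include each in turn until the next type's E/h falls below the running intake rate.
Rate on top 1: 0.1308. grasshoppers: 0.491 > 0.1308 → include.
Rate on top 2: 0.3063. small beetles: 0.424 > 0.3063 → include.
Rate on top 3: 0.357. caterpillars: 0.1 < 0.357 → exclude; stop.
Optimal diet: ants, grasshoppers, small beetles — 3 of 4 types.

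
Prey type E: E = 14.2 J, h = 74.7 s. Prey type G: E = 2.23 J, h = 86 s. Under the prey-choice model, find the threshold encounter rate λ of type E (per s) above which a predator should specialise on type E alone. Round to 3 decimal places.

0.002 per s

Drop type G once their profitability E₂/h₂ falls below the rate achievable on type E alone: E₂/h₂ = λE₁/(1 + λh₁).
Solve for λ: λE₁h₂ = E₂(1 + λh₁) → λ(E₁h₂ − E₂h₁) = E₂ → λ = E₂/(E₁h₂ − E₂h₁).
λ = 2.23/(14.2×86 − 2.23×74.7) = 2.23/1055 = 0.002115 per s.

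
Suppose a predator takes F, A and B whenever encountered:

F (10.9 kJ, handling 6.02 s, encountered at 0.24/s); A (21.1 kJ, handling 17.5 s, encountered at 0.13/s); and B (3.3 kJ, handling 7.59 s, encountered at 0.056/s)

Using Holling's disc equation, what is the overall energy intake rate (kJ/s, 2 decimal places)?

R = (0.24×10.9 + 0.13×21.1 + 0.056×3.3) / (1 + 0.24×6.02 + 0.13×17.5 + 0.056×7.59) = 5.544/5.145 = 1.078 kJ/s.

1.08 kJ/s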